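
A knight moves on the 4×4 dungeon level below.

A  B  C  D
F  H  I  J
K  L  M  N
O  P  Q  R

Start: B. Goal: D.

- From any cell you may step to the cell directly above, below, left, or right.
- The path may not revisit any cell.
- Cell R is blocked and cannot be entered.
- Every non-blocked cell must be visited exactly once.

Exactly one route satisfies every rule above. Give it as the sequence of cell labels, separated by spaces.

B A F H L K O P Q M N J I C D

Need to visit all 15 open cells exactly once, starting at B and ending at D.
Cell N has only two open neighbours (J and M), so the path must pass straight through it: one of those is the cell it's entered from and the other is where it exits.
Route from B: left to A, down to F, right to H, down to L, left to K, down to O, 2× right (reaching Q), up to M, right to N, up to J, left to I, up to C, right to D — 14 moves in all.
Check: all 15 open cells covered.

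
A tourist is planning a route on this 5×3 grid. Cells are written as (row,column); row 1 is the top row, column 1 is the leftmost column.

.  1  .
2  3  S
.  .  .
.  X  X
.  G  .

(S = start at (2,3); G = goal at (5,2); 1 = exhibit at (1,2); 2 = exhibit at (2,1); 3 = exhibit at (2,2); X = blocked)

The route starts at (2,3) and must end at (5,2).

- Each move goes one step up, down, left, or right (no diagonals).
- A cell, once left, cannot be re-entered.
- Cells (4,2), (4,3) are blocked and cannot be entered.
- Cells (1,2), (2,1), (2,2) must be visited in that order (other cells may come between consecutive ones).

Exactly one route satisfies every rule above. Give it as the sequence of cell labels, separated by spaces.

The waypoints must appear in the order (1,2), (2,1), (2,2), with no cell reused.
Route from (2,3): up 1 to (1,3), left 2 to (1,1), down 1 to (2,1), right 1 to (2,2), down 1 to (3,2), left 1 to (3,1), down 2 to (5,1), right 1 to (5,2) — 10 moves in all.
Check: order respected (1 at step 2, 2 at step 4, 3 at step 5).

(2,3) (1,3) (1,2) (1,1) (2,1) (2,2) (3,2) (3,1) (4,1) (5,1) (5,2)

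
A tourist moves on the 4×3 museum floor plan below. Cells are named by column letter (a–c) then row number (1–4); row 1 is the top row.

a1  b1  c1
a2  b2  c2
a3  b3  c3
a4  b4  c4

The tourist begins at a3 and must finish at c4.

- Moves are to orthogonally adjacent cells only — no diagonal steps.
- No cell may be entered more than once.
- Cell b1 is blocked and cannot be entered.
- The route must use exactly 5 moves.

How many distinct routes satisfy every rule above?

5

Need simple routes of exactly 5 moves from a3 to c4 (Manhattan distance 3, so 1 moves are spent on a detour and 1 undoing it).
Enumerating: a3 a2 b2 b3 b4 c4 | a3 a2 b2 b3 c3 c4 | a3 a2 b2 c2 c3 c4 | a3 a4 b4 b3 c3 c4 | a3 b3 b2 c2 c3 c4.
That gives 5 routes.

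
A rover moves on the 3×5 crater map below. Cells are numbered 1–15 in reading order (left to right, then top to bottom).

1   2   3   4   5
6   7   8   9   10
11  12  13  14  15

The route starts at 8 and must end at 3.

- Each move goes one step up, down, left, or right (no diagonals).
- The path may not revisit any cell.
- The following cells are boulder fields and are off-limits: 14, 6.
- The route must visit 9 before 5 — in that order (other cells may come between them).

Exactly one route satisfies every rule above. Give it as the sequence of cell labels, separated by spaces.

8 9 10 5 4 3

The waypoints must appear in the order 9, 5, with no cell reused.
Route from 8: 2× right (reaching 10), up to 5, 2× left (reaching 3) — 5 moves in all.
Check: order respected (9 at step 1, 5 at step 3).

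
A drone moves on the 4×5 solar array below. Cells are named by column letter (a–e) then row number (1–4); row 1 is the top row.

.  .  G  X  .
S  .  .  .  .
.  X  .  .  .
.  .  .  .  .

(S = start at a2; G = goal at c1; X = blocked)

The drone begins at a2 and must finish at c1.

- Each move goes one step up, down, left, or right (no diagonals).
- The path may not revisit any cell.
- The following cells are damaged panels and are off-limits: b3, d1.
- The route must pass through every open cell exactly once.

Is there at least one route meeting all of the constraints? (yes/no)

Cell e1 has only one open neighbour but is neither the start nor the goal, so a Hamiltonian route would have to both enter and leave it through the same neighbour — impossible without revisiting.

no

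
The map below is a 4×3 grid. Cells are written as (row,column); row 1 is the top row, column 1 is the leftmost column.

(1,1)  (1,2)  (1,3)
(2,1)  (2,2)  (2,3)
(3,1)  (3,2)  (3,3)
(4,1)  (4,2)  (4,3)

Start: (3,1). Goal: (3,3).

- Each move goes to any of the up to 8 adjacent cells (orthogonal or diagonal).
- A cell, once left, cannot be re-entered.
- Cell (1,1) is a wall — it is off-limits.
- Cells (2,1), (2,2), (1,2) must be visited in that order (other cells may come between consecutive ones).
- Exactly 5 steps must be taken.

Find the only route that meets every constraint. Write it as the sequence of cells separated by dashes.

The waypoints must appear in the order (2,1), (2,2), (1,2), with no cell reused.
Route from (3,1): up to (2,1), right to (2,2), up to (1,2), down-right to (2,3), down to (3,3) — 5 moves in all.
Check: order respected ((2,1) at step 1, (2,2) at step 2, (1,2) at step 3); 5 moves as required.

(3,1) - (2,1) - (2,2) - (1,2) - (2,3) - (3,3)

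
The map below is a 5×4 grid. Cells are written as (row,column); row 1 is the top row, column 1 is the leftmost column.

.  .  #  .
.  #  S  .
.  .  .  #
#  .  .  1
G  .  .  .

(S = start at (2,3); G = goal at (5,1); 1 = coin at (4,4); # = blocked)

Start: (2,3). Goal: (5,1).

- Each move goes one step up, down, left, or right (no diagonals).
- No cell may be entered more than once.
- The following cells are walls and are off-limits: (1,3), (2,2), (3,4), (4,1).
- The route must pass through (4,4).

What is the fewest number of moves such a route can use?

Any route passes through (4,4) somewhere between (2,3) and (5,1). Summing Manhattan distances along the two legs ((2,3) → (4,4) → (5,1)) gives a lower bound of 3 + 4 = 7 moves.
A route of 7 moves achieves this: (2,3) → (3,3) → (4,3) → (4,4) → (5,4) → (5,3) → (5,2) → (5,1).
Since 7 matches the lower bound, it is optimal.

7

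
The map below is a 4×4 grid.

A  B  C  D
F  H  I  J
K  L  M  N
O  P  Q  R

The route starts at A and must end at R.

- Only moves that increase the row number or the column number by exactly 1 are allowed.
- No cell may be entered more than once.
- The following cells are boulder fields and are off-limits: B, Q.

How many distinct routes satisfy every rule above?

A right/down-only route from A to R makes exactly 3 down-moves and 3 right-moves in some order.
With no other constraints that would be C(6,3) = 20 routes.
Subtract routes through each blocked cell (inclusion–exclusion for overlaps): − through B: 10 − through Q: 10 + through B&Q: 4 → 4.
That gives 4 routes.

4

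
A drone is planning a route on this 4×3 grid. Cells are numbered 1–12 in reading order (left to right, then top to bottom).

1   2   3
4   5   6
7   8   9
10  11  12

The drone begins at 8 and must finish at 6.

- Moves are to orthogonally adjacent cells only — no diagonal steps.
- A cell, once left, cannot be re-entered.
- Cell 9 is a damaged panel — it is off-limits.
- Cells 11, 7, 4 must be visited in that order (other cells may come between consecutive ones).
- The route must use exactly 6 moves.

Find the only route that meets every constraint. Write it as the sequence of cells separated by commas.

8, 11, 10, 7, 4, 5, 6

The waypoints must appear in the order 11, 7, 4, with no cell reused.
Route from 8: down to 11, left to 10, 2× up (reaching 4), 2× right (reaching 6) — 6 moves in all.
Check: order respected (11 at step 1, 7 at step 3, 4 at step 4); 6 moves as required.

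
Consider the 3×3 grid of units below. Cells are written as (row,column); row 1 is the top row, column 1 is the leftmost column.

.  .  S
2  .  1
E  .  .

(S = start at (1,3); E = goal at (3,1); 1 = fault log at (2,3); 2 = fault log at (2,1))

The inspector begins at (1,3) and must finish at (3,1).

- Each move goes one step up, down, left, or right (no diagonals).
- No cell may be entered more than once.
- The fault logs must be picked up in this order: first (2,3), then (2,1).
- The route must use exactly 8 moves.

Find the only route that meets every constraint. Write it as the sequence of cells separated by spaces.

The waypoints must appear in the order (2,3), (2,1), with no cell reused.
Route from (1,3): 2× down (reaching (3,3)), left to (3,2), 2× up (reaching (1,2)), left to (1,1), 2× down (reaching (3,1)) — 8 moves in all.
Check: order respected (1 at step 1, 2 at step 7); 8 moves as required.

(1,3) (2,3) (3,3) (3,2) (2,2) (1,2) (1,1) (2,1) (3,1)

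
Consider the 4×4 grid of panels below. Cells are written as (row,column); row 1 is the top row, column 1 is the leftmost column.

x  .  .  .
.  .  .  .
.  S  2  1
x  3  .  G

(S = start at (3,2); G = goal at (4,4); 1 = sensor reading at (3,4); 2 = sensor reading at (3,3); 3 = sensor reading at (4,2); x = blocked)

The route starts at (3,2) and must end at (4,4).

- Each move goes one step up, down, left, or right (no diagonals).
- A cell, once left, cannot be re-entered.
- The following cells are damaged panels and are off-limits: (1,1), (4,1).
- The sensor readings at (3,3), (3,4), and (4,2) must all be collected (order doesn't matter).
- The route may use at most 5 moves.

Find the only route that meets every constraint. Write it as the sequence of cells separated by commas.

Any route must reach (3,3), (3,4), and (4,2) and still end at (4,4) within 5 moves, so the order of the required stops is forced.
Route from (3,2): down 1 to (4,2), right 1 to (4,3), up 1 to (3,3), right 1 to (3,4), down 1 to (4,4) — 5 moves in all.
Check: all required cells visited; 5 ≤ 5 moves.

(3,2), (4,2), (4,3), (3,3), (3,4), (4,4)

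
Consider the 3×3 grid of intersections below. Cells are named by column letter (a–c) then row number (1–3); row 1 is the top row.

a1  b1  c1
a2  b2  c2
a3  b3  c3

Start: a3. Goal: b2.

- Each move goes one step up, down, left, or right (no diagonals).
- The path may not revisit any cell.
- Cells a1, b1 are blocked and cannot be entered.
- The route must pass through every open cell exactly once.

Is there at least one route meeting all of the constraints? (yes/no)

Cell c1 has only one open neighbour but is neither the start nor the goal, so a Hamiltonian route would have to both enter and leave it through the same neighbour — impossible without revisiting.

no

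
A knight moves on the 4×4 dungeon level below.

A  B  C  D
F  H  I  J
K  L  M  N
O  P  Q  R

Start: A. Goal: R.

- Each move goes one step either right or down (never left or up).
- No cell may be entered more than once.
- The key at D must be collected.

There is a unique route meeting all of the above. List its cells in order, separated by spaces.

Moves only go right or down, so the column and row indices never decrease.
Route from A: right 3 to D, down 3 to R — 6 moves in all.
Check: all required cells visited.

A B C D J N R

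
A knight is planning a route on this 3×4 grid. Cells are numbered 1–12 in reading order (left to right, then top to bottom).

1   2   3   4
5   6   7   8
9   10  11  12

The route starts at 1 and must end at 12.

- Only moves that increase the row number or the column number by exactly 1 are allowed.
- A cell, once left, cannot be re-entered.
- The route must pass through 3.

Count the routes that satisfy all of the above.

A right/down-only route from 1 to 12 makes exactly 2 down-moves and 3 right-moves in some order.
With no other constraints that would be C(5,2) = 10 routes.
Split at 3 and multiply the segment counts: 1→3: 1; 3→12: 3; product = 3.
That gives 3 routes.

3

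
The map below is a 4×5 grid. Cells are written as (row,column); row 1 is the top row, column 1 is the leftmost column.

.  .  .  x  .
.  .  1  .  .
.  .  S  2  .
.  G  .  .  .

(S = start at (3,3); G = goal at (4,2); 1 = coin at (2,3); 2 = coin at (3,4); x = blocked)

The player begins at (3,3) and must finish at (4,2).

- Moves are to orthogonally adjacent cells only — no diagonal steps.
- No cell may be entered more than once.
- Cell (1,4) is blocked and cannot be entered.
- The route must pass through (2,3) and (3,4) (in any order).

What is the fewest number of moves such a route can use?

Any route passes through (2,3) and (3,4) in some order between (3,3) and (4,2). Summing Manhattan distances along each leg and taking the cheapest ordering ((3,3) → (2,3) → (3,4) → (4,2)) gives a lower bound of 1 + 2 + 3 = 6 moves.
A route of 6 moves achieves this: (3,3) → (2,3) → (2,4) → (3,4) → (4,4) → (4,3) → (4,2).
Since 6 matches the lower bound, it is optimal.

6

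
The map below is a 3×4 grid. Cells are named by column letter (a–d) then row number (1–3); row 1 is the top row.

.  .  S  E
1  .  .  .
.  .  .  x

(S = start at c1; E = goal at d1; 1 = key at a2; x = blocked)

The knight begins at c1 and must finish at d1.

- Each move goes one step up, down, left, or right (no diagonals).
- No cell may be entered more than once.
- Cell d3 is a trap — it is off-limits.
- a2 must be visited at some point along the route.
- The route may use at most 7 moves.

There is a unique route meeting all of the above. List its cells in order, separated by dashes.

The 7-move cap with required stops at a2 leaves no slack for detours.
Route from c1: 2× left (reaching a1), down to a2, 3× right (reaching d2), up to d1 — 7 moves in all.
Check: all required cells visited; 7 ≤ 7 moves.

c1 - b1 - a1 - a2 - b2 - c2 - d2 - d1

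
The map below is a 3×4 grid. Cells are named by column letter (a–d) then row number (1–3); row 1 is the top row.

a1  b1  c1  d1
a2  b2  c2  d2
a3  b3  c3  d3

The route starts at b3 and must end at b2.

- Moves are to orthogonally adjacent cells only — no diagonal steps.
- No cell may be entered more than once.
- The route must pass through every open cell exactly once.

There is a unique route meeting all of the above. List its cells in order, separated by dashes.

Need to visit all 12 open cells exactly once, starting at b3 and ending at b2.
Cell d3 has only two open neighbours (d2 and c3), so the path must pass straight through it: one of those is the cell it's entered from and the other is where it exits.
Route from b3: left 1 to a3, up 2 to a1, right 3 to d1, down 2 to d3, left 1 to c3, up 1 to c2, left 1 to b2 — 11 moves in all.
Check: all 12 open cells covered.

b3 - a3 - a2 - a1 - b1 - c1 - d1 - d2 - d3 - c3 - c2 - b2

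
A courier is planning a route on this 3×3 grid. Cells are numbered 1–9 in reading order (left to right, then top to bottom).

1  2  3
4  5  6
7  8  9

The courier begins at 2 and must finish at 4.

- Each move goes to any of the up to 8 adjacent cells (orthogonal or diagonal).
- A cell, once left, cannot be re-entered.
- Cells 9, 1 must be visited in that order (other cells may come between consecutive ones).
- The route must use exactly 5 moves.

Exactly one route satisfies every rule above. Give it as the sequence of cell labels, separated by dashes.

2 - 6 - 9 - 5 - 1 - 4

The waypoints must appear in the order 9, 1, with no cell reused.
Route from 2: down-right to 6, down to 9, 2× up-left (reaching 1), down to 4 — 5 moves in all.
Check: order respected (9 at step 2, 1 at step 4); 5 moves as required.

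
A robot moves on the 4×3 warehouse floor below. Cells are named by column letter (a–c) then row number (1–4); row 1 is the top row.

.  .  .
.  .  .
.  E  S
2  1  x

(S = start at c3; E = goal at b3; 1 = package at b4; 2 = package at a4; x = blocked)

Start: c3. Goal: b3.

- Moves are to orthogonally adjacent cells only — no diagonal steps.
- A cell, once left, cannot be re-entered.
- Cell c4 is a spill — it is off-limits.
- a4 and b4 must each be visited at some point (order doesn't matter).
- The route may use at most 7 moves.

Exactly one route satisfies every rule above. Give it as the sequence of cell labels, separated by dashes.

c3 - c2 - b2 - a2 - a3 - a4 - b4 - b3

The 7-move cap with required stops at a4, b4 leaves no slack for detours.
Route from c3: up to c2, 2× left (reaching a2), 2× down (reaching a4), right to b4, up to b3 — 7 moves in all.
Check: all required cells visited; 7 ≤ 7 moves.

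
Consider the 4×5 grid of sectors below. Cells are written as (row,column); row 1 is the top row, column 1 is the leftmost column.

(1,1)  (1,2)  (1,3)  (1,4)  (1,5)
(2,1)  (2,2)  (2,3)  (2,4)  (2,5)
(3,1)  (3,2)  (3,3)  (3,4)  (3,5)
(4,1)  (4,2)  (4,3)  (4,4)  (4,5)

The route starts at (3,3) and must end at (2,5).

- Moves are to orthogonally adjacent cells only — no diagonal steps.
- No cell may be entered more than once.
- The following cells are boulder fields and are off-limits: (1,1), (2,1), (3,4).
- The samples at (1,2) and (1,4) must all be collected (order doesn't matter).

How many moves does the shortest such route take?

7

Any route passes through (1,2) and (1,4) in some order between (3,3) and (2,5). Summing Manhattan distances along each leg and taking the cheapest ordering ((3,3) → (1,2) → (1,4) → (2,5)) gives a lower bound of 3 + 2 + 2 = 7 moves.
A route of 7 moves achieves this: (3,3) → (2,3) → (2,2) → (1,2) → (1,3) → (1,4) → (2,4) → (2,5).
Since 7 matches the lower bound, it is optimal.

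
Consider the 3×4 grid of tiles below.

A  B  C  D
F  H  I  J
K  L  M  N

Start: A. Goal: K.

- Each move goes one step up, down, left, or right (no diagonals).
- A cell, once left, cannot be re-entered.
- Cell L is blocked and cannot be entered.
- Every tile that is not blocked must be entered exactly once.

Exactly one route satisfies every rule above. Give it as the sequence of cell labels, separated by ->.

Need to visit all 11 open cells exactly once, starting at A and ending at K.
Route from A: right 3 to D, down 2 to N, left 1 to M, up 1 to I, left 2 to F, down 1 to K — 10 moves in all.
Check: all 11 open cells covered.

A -> B -> C -> D -> J -> N -> M -> I -> H -> F -> K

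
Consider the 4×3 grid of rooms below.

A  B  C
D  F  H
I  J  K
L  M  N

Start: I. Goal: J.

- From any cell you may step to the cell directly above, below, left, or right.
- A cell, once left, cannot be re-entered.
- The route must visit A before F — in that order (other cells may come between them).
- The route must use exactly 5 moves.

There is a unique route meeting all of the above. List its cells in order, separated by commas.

I, D, A, B, F, J

The waypoints must appear in the order A, F, with no cell reused.
Route from I: up 2 to A, right 1 to B, down 2 to J — 5 moves in all.
Check: order respected (A at step 2, F at step 4); 5 moves as required.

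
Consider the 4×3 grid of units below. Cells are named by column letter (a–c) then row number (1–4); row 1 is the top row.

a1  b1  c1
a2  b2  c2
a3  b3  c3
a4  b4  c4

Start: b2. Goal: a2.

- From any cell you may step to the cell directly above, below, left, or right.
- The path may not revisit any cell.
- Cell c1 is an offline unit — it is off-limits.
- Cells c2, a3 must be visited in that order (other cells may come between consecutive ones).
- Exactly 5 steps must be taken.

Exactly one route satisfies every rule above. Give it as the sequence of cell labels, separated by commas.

The waypoints must appear in the order c2, a3, with no cell reused.
Route from b2: right 1 to c2, down 1 to c3, left 2 to a3, up 1 to a2 — 5 moves in all.
Check: order respected (c2 at step 1, a3 at step 4); 5 moves as required.

b2, c2, c3, b3, a3, a2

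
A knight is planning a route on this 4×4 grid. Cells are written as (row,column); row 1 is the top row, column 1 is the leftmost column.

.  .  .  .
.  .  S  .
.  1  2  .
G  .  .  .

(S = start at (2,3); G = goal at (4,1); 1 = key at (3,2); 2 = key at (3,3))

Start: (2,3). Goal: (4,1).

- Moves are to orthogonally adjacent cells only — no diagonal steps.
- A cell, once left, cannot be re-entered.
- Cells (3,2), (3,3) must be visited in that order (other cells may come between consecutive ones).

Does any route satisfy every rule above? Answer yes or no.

yes

One route that works: (2,3) → (2,2) → (3,2) → (3,3) → (4,3) → (4,2) → (4,1).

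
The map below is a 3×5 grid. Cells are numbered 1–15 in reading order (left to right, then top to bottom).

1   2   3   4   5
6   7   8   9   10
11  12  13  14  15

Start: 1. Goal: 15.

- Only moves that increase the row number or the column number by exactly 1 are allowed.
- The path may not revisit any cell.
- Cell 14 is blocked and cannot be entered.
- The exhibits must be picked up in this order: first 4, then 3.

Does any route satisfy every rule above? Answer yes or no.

3 lies to the left of 4, so going from 4 to 3 would need a leftward move — but moves only go right/down, so 4 cannot be visited before 3.

no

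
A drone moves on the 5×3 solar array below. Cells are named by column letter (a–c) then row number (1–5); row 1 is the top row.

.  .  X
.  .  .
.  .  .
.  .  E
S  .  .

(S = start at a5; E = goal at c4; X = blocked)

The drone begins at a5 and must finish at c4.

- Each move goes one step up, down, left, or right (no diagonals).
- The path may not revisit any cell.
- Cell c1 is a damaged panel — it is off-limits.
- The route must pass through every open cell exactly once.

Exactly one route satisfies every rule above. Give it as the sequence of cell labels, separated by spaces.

Need to visit all 14 open cells exactly once, starting at a5 and ending at c4.
Cell a1 has only two open neighbours (a2 and b1), so the path must pass straight through it: one of those is the cell it's entered from and the other is where it exits.
Route from a5: up 4 to a1, right 1 to b1, down 1 to b2, right 1 to c2, down 1 to c3, left 1 to b3, down 2 to b5, right 1 to c5, up 1 to c4 — 13 moves in all.
Check: all 14 open cells covered.

a5 a4 a3 a2 a1 b1 b2 c2 c3 b3 b4 b5 c5 c4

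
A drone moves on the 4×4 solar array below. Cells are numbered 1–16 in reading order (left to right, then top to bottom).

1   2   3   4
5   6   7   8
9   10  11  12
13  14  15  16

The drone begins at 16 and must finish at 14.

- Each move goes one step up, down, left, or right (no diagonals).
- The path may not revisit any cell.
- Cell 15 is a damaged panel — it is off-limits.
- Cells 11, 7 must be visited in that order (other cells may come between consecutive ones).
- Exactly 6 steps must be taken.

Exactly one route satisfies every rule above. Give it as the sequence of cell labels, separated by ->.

16 -> 12 -> 11 -> 7 -> 6 -> 10 -> 14

The waypoints must appear in the order 11, 7, with no cell reused.
Route from 16: up to 12, left to 11, up to 7, left to 6, 2× down (reaching 14) — 6 moves in all.
Check: order respected (11 at step 2, 7 at step 3); 6 moves as required.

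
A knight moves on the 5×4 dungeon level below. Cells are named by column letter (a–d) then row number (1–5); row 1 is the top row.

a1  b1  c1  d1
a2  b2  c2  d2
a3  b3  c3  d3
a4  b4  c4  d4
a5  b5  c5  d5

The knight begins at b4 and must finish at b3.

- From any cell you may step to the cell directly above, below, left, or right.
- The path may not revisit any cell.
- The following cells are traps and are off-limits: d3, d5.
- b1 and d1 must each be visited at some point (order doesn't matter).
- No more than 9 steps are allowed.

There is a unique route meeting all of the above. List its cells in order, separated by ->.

The budget equals the shortest possible length, so every move has to be on a shortest route through the required cells.
Route from b4: right to c4, 2× up (reaching c2), right to d2, up to d1, 2× left (reaching b1), 2× down (reaching b3) — 9 moves in all.
Check: all required cells visited; 9 ≤ 9 moves.

b4 -> c4 -> c3 -> c2 -> d2 -> d1 -> c1 -> b1 -> b2 -> b3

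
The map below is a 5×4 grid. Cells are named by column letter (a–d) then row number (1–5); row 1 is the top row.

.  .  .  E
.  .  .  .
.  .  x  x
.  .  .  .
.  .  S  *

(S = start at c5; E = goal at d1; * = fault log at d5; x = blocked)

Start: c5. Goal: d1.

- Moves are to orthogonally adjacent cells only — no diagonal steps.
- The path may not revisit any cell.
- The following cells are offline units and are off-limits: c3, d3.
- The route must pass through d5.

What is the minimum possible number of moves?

Any route passes through d5 somewhere between c5 and d1. Summing Manhattan distances along the two legs (c5 → d5 → d1) gives a lower bound of 1 + 4 = 5 moves.
That bound ignores the blocked cells. Measuring each leg by the fewest moves that actually steer around them (c5→d5: 1; d5→d1: 8) raises the lower bound to 9.
A route of 9 moves exists: c5 → d5 → d4 → c4 → b4 → b3 → b2 → b1 → c1 → d1.
Since 9 matches that lower bound, it is optimal.

9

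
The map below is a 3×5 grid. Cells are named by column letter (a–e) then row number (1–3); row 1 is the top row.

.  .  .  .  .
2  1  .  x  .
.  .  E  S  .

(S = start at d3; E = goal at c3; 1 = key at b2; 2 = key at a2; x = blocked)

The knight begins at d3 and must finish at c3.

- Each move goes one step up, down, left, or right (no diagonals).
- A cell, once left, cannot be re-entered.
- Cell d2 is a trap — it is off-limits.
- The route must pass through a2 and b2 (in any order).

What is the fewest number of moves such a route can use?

Any route passes through a2 and b2 in some order between d3 and c3. Summing Manhattan distances along each leg and taking the cheapest ordering (d3 → b2 → a2 → c3) gives a lower bound of 3 + 1 + 3 = 7 moves.
The shortest route satisfying every rule uses 11 moves: d3 → e3 → e2 → e1 → d1 → c1 → c2 → b2 → a2 → a3 → b3 → c3.
The bound of 7 isn't tight here; checking systematically, no route of length 7 through 10 satisfies every constraint (on a 4-connected grid the length of any start-to-goal walk has the same parity as the Manhattan bound, so only lengths 7, 9, 11, … need checking), so 11 is the minimum.

11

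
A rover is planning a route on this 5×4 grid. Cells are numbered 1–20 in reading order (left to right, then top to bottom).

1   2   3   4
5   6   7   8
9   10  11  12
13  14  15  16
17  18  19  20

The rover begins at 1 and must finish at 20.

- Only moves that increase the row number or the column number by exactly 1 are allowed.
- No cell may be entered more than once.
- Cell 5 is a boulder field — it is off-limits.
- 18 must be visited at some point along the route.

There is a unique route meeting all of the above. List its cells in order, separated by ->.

1 -> 2 -> 6 -> 10 -> 14 -> 18 -> 19 -> 20

Moves only go right or down, so the column and row indices never decrease.
Route from 1: right 1 to 2, down 4 to 18, right 2 to 20 — 7 moves in all.
Check: all required cells visited.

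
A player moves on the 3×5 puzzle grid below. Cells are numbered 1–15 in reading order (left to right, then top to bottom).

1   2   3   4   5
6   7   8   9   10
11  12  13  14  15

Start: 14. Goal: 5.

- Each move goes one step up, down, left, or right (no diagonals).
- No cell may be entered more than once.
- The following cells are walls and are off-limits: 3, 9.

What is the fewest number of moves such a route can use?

The Manhattan distance from 14 to 5 is |3−1| + |4−5| = 3, so at least 3 moves are needed.
A route of 3 moves achieves this: 14 → 15 → 10 → 5.
Since 3 matches the lower bound, it is optimal.

3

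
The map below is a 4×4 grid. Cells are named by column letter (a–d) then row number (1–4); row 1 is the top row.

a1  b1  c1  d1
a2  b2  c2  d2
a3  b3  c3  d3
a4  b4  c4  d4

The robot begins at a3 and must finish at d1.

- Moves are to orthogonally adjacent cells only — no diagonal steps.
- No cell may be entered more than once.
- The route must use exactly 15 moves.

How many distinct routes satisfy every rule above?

4

Need simple routes of exactly 15 moves from a3 to d1 (Manhattan distance 5, so 5 moves are spent on a detour and 5 undoing it).
Enumerating: a3 a4 b4 b3 b2 a2 a1 b1 c1 c2 c3 c4 d4 d3 d2 d1 | a3 a4 b4 b3 c3 c4 d4 d3 d2 c2 b2 a2 a1 b1 c1 d1 | a3 a4 b4 c4 d4 d3 d2 c2 c3 b3 b2 a2 a1 b1 c1 d1 | a3 a4 b4 c4 d4 d3 c3 b3 b2 a2 a1 b1 c1 c2 d2 d1.
That gives 4 routes.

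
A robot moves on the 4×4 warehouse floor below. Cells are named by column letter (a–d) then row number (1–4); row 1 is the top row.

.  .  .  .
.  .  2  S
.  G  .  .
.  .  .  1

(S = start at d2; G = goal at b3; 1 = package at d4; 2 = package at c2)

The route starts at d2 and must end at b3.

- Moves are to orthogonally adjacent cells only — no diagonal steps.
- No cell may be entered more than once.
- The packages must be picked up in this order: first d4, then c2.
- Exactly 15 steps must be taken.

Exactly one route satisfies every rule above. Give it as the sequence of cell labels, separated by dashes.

The waypoints must appear in the order d4, c2, with no cell reused.
Route from d2: up to d1, 3× left (reaching a1), 3× down (reaching a4), 3× right (reaching d4), up to d3, left to c3, up to c2, left to b2, down to b3 — 15 moves in all.
Check: order respected (1 at step 10, 2 at step 13); 15 moves as required.

d2 - d1 - c1 - b1 - a1 - a2 - a3 - a4 - b4 - c4 - d4 - d3 - c3 - c2 - b2 - b3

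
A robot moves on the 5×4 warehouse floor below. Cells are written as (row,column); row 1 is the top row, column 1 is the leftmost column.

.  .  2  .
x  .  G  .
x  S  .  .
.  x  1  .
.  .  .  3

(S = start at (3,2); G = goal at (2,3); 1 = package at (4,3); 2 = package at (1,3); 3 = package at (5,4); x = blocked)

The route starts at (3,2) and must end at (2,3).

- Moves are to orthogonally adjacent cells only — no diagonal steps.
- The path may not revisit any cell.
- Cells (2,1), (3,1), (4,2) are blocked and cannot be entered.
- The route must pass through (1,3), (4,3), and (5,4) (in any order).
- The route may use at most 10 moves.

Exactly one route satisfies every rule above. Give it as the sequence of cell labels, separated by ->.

(3,2) -> (3,3) -> (4,3) -> (5,3) -> (5,4) -> (4,4) -> (3,4) -> (2,4) -> (1,4) -> (1,3) -> (2,3)

The 10-move cap with required stops at (1,3), (4,3), (5,4) leaves no slack for detours.
Route from (3,2): right to (3,3), 2× down (reaching (5,3)), right to (5,4), 4× up (reaching (1,4)), left to (1,3), down to (2,3) — 10 moves in all.
Check: all required cells visited; 10 ≤ 10 moves.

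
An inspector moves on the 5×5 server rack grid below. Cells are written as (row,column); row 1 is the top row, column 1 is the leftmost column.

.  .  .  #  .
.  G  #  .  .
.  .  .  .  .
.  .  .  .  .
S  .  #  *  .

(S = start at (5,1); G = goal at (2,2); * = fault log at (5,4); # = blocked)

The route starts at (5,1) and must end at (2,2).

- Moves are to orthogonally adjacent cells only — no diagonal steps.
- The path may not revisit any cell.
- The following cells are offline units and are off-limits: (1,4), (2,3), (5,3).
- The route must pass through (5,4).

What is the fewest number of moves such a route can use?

Any route passes through (5,4) somewhere between (5,1) and (2,2). Summing Manhattan distances along the two legs ((5,1) → (5,4) → (2,2)) gives a lower bound of 3 + 5 = 8 moves.
That bound ignores the blocked cells. Measuring each leg by the fewest moves that actually steer around them ((5,1)→(5,4): 5; (5,4)→(2,2): 5) raises the lower bound to 10.
The shortest route satisfying every rule uses 12 moves: (5,1) → (4,1) → (4,2) → (4,3) → (4,4) → (5,4) → (5,5) → (4,5) → (3,5) → (3,4) → (3,3) → (3,2) → (2,2).
The bound of 10 isn't tight here; checking systematically, no route of length 10 through 11 satisfies every constraint, so 12 is the minimum.

12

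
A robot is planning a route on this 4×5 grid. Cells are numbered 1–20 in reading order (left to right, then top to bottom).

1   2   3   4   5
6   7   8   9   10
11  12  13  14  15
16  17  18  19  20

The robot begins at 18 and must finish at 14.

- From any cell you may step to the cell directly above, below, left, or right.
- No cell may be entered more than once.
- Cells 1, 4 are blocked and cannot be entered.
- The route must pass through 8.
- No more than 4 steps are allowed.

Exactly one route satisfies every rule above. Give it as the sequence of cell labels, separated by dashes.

18 - 13 - 8 - 9 - 14

The budget equals the shortest possible length, so every move has to be on a shortest route through the required cells.
Route from 18: up 2 to 8, right 1 to 9, down 1 to 14 — 4 moves in all.
Check: all required cells visited; 4 ≤ 4 moves.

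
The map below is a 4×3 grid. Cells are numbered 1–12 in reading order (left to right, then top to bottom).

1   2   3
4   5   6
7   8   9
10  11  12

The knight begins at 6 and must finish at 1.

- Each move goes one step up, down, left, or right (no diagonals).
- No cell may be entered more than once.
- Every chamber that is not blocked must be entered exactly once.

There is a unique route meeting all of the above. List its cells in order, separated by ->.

Need to visit all 12 open cells exactly once, starting at 6 and ending at 1.
Route from 6: up 1 to 3, left 1 to 2, down 2 to 8, right 1 to 9, down 1 to 12, left 2 to 10, up 3 to 1 — 11 moves in all.
Check: all 12 open cells covered.

6 -> 3 -> 2 -> 5 -> 8 -> 9 -> 12 -> 11 -> 10 -> 7 -> 4 -> 1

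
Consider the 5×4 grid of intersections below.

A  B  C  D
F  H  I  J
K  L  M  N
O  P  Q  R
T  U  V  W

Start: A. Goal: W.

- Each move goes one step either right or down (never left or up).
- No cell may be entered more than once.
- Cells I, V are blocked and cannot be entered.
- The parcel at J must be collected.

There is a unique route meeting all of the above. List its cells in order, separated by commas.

A, B, C, D, J, N, R, W

Moves only go right or down, so the column and row indices never decrease.
Route from A: right 3 to D, down 4 to W — 7 moves in all.
Check: all required cells visited.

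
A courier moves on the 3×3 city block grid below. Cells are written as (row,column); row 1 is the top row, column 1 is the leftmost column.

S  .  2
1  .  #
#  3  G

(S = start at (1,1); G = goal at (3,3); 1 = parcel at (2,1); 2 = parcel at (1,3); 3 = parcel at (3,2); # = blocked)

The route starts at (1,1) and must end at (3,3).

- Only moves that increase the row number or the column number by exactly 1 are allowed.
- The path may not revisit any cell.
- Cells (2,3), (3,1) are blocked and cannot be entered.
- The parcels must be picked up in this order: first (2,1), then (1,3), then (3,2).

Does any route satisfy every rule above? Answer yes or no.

no

(1,3) lies above (2,1), so going from (2,1) to (1,3) would need an upward move — but moves only go right/down, so (2,1) cannot be visited before (1,3).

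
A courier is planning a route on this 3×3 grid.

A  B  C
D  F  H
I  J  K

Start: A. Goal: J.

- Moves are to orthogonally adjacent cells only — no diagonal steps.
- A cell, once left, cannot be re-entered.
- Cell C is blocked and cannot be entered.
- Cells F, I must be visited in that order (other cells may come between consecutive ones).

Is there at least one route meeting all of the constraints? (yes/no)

yes

One route that works: A → B → F → D → I → J.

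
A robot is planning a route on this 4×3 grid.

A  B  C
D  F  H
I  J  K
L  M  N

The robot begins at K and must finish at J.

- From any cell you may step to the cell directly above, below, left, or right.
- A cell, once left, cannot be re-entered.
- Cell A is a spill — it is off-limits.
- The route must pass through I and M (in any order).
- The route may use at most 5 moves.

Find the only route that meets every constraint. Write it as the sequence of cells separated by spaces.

The budget equals the shortest possible length, so every move has to be on a shortest route through the required cells.
Route from K: down 1 to N, left 2 to L, up 1 to I, right 1 to J — 5 moves in all.
Check: all required cells visited; 5 ≤ 5 moves.

K N M L I J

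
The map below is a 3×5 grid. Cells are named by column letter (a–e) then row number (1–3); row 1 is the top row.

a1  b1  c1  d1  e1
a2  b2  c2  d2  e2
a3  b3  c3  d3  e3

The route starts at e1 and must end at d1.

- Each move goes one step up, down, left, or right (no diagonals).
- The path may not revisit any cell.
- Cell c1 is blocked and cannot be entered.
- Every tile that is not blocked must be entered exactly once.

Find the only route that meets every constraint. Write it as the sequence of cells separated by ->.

e1 -> e2 -> e3 -> d3 -> c3 -> b3 -> a3 -> a2 -> a1 -> b1 -> b2 -> c2 -> d2 -> d1

Need to visit all 14 open cells exactly once, starting at e1 and ending at d1.
Cell b1 has only two open neighbours (b2 and a1), so the path must pass straight through it: one of those is the cell it's entered from and the other is where it exits.
Route from e1: 2× down (reaching e3), 4× left (reaching a3), 2× up (reaching a1), right to b1, down to b2, 2× right (reaching d2), up to d1 — 13 moves in all.
Check: all 14 open cells covered.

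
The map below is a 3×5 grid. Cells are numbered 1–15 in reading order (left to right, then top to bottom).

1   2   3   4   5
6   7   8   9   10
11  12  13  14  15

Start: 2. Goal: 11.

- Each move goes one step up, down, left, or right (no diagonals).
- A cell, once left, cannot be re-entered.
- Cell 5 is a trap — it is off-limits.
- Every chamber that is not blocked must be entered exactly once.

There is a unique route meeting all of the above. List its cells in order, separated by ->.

2 -> 1 -> 6 -> 7 -> 8 -> 3 -> 4 -> 9 -> 10 -> 15 -> 14 -> 13 -> 12 -> 11

Need to visit all 14 open cells exactly once, starting at 2 and ending at 11.
Cell 10 has only two open neighbours (15 and 9), so the path must pass straight through it: one of those is the cell it's entered from and the other is where it exits.
Route from 2: left to 1, down to 6, 2× right (reaching 8), up to 3, right to 4, down to 9, right to 10, down to 15, 4× left (reaching 11) — 13 moves in all.
Check: all 14 open cells covered.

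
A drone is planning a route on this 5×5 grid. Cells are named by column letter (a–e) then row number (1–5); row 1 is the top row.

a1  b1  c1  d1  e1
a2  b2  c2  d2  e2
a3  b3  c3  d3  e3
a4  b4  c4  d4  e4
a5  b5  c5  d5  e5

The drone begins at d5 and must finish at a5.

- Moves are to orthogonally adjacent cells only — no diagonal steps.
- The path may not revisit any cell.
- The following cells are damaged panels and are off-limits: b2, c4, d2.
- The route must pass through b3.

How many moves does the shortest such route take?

Any route passes through b3 somewhere between d5 and a5. Summing Manhattan distances along the two legs (d5 → b3 → a5) gives a lower bound of 4 + 3 = 7 moves.
A route of 7 moves achieves this: d5 → d4 → d3 → c3 → b3 → b4 → b5 → a5.
Since 7 matches the lower bound, it is optimal.

7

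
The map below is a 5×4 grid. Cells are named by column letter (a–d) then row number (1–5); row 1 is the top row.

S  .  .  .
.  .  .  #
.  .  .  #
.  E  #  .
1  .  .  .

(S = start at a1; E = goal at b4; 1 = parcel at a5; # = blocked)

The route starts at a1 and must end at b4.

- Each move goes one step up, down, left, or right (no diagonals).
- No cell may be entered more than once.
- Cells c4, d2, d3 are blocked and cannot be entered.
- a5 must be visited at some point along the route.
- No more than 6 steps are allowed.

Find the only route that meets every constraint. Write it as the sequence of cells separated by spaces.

The budget equals the shortest possible length, so every move has to be on a shortest route through the required cells.
Route from a1: 4× down (reaching a5), right to b5, up to b4 — 6 moves in all.
Check: all required cells visited; 6 ≤ 6 moves.

a1 a2 a3 a4 a5 b5 b4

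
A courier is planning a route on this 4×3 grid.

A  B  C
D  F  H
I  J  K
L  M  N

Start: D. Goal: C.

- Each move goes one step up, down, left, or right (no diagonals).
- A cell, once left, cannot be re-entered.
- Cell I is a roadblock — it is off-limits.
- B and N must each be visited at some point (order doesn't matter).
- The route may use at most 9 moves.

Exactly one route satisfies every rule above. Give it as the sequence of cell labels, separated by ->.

D -> A -> B -> F -> J -> M -> N -> K -> H -> C

Any route must reach B and N and still end at C within 9 moves, so the order of the required stops is forced.
Route from D: up to A, right to B, 3× down (reaching M), right to N, 3× up (reaching C) — 9 moves in all.
Check: all required cells visited; 9 ≤ 9 moves.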